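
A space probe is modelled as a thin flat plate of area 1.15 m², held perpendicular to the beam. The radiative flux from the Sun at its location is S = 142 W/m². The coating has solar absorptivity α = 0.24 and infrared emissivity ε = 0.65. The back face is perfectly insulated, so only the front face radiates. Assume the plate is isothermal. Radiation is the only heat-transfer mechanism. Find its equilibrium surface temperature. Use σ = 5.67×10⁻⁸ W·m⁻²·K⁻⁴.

T ≈ 174 K

At equilibrium, absorbed power = emitted power.
Absorbing cross-section = A = 1.150 m²; emitting surface = A = 1.150 m² (ratio 1).
αS·A_cross = εσ·A_surf·T⁴  ⇒  T⁴ = αS/(ε·1σ).
T⁴ = 0.240·142/(0.65·1·5.67×10⁻⁸) = 9.247×10⁸ K⁴.
T = (9.247×10⁸)^(1/4).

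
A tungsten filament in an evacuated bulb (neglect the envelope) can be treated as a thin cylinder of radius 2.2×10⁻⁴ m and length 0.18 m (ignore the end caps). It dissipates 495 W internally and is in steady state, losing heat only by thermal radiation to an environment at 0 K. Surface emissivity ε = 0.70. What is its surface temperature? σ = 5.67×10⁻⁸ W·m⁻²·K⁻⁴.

Steady state: internal power = radiated power, P = εσA T⁴.
Radiating area A = 2πrL = 2.488×10⁻⁴ m².
T⁴ = P/(εσA) = 495/(0.70·5.67×10⁻⁸·2.488×10⁻⁴) = 5.012×10¹³ K⁴.
T = (5.012×10¹³)^(1/4).

T ≈ 2660 K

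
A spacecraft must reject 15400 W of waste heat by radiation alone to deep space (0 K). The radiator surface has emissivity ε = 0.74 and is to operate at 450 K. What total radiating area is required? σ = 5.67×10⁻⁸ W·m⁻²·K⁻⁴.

P = εσA T⁴ ⇒ A = P/(εσT⁴).
T⁴ = 4.101×10¹⁰ K⁴.
A = 15400/(0.74 × 5.67×10⁻⁸ × 4.101×10¹⁰).

A ≈ 8.95 m²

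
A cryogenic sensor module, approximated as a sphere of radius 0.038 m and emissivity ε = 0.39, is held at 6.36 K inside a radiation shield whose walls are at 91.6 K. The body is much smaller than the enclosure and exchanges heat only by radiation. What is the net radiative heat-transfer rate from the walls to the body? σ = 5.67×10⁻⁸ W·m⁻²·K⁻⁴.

P_net ≈ 0.0282 W

For a small grey body in a large enclosure: P_net = εσA(T_body⁴ − T_wall⁴).
A = 4πr² = 0.01815 m²; T_body⁴ − T_wall⁴ = 1636 − 7.040×10⁷ = -7.040×10⁷ K⁴.
|P_net| = 0.39·5.67×10⁻⁸·0.01815·7.040×10⁷.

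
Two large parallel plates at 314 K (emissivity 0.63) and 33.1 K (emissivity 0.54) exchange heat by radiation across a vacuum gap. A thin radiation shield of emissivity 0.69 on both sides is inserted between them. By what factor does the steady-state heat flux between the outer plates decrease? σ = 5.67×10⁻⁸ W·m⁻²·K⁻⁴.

factor ≈ 1.78

Without shield: q₀ = σΔ(T⁴)/(1/ε₁+1/ε₂−1) with denominator 2.439.
With shield the two gaps are in series; the resistances add: (1/ε₁+1/ε_s−1)+(1/ε_s+1/ε₂−1) = 2.037+2.301 = 4.338.
Heat-flux ratio q₀/q = 4.338/2.439.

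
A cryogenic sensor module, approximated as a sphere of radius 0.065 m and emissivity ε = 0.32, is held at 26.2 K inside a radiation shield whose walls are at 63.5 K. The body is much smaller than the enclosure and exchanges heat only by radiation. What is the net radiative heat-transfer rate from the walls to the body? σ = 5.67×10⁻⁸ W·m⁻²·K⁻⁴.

P_net ≈ 0.0152 W

For a small grey body in a large enclosure: P_net = εσA(T_body⁴ − T_wall⁴).
A = 4πr² = 0.05309 m²; T_body⁴ − T_wall⁴ = 4.712×10⁵ − 1.626×10⁷ = -1.579×10⁷ K⁴.
|P_net| = 0.32·5.67×10⁻⁸·0.05309·1.579×10⁷.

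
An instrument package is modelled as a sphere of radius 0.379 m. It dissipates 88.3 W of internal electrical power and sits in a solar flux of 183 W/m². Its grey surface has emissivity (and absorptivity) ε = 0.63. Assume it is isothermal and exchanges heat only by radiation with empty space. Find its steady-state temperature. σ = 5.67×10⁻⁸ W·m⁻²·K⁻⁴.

T ≈ 216 K

At steady state, absorbed solar power + internal power = radiated power.
Absorbed: α·S·A_cross = 0.63·183·0.4513 = 52.03 W (cross-section πr²).
Total input = 52.03 + 88.3 = 140.3 W.
Radiated: εσ·A_surf·T⁴ with A_surf = 4πr² = 1.805 m².
T⁴ = 140.3/(0.63·5.67×10⁻⁸·1.805) = 2.176×10⁹ K⁴.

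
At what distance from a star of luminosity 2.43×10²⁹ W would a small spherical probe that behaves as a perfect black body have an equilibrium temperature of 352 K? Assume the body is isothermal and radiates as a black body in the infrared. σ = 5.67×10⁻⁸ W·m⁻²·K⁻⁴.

For an isothermal black-emitting sphere, (1−a)S·πr² = σ·4πr²·T⁴ ⇒ S = 4σT⁴/(1−a).
S = 4·5.67×10⁻⁸·(352)⁴/1.00 = 3482 W/m².
Flux falls as S = L/(4πd²), so d = √(L/(4πS)) = √(2.43×10²⁹/(4π·3482)).

d ≈ 2.36×10¹² m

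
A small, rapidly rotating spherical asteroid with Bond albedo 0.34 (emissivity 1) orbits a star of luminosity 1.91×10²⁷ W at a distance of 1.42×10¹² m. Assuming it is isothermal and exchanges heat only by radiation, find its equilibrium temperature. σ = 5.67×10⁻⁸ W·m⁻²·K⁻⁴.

First find the stellar flux at distance d: S = L/(4πd²) = 1.91×10²⁷/(4π·(1.42×10¹²)²) = 75.38 W/m².
For an isothermal sphere, absorbed (1−a)S·πr² = emitted σ·4πr²·T⁴, so T⁴ = (1−a)S/(4σ).
T⁴ = 0.660·75.38/(4·5.67×10⁻⁸) = 2.194×10⁸ K⁴.

T ≈ 122 K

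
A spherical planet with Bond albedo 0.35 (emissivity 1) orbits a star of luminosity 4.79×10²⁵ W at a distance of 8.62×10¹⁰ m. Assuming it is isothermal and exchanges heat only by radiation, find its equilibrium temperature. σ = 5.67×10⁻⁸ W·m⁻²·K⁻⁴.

First find the stellar flux at distance d: S = L/(4πd²) = 4.79×10²⁵/(4π·(8.62×10¹⁰)²) = 513.0 W/m².
For an isothermal sphere, absorbed (1−a)S·πr² = emitted σ·4πr²·T⁴, so T⁴ = (1−a)S/(4σ).
T⁴ = 0.650·513.0/(4·5.67×10⁻⁸) = 1.470×10⁹ K⁴.

T ≈ 196 K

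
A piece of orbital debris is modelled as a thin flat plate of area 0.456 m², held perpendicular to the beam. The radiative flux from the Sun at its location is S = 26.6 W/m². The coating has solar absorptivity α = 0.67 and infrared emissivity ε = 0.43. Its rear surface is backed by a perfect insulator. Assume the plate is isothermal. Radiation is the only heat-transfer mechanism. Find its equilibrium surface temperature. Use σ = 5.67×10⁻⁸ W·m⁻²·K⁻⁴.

T ≈ 164 K

At equilibrium, absorbed power = emitted power.
Absorbing cross-section = A = 0.4560 m²; emitting surface = A = 0.4560 m² (ratio 1).
αS·A_cross = εσ·A_surf·T⁴  ⇒  T⁴ = αS/(ε·1σ).
T⁴ = 0.670·26.6/(0.43·1·5.67×10⁻⁸) = 7.310×10⁸ K⁴.
T = (7.310×10⁸)^(1/4).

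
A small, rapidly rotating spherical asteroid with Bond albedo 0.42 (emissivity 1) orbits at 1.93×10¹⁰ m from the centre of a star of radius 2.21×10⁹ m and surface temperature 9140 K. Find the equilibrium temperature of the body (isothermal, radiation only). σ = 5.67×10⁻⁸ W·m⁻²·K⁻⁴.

The star's surface emits σT_*⁴; at distance d the flux is S = σT_*⁴(R_*/d)².
S = 5.67×10⁻⁸·(9140)⁴·(2.21×10⁹/1.93×10¹⁰)² = 5.188×10⁶ W/m².
For an isothermal sphere T⁴ = (1−a)S/(4σ) = 1.327×10¹³ K⁴.

T ≈ 1910 K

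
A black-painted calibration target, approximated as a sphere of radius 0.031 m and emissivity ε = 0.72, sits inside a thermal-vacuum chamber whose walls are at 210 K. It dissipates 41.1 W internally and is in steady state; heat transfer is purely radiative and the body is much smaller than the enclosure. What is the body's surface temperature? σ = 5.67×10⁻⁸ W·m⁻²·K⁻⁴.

T ≈ 540 K

For a small grey body in a large enclosure, net radiated power = εσA(T⁴ − T_w⁴).
Steady state: P = εσA(T⁴ − T_w⁴) with A = 4πr² = 0.01208 m².
T⁴ = P/(εσA) + T_w⁴ = 41.1/(0.72·5.67×10⁻⁸·0.01208) + (210)⁴
    = 8.337×10¹⁰ + 1.945×10⁹ = 8.531×10¹⁰ K⁴.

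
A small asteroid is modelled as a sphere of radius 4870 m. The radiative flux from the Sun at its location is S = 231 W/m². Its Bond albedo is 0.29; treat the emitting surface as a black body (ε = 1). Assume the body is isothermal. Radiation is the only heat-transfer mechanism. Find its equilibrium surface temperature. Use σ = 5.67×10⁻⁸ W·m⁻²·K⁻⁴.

T ≈ 164 K

At equilibrium, absorbed power = emitted power.
Absorbing cross-section = πr² = 7.451×10⁷ m²; emitting surface = 4πr² = 2.980×10⁸ m² (ratio 4).
(1−a)S·A_cross = εσ·A_surf·T⁴  ⇒  T⁴ = (1−a)S/(4σ).
T⁴ = 0.710·231/(4·5.67×10⁻⁸) = 7.231×10⁸ K⁴.
T = (7.231×10⁸)^(1/4).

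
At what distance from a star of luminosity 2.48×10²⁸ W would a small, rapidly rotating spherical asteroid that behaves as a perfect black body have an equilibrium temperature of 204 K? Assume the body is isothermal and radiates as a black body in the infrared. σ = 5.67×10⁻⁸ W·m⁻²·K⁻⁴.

d ≈ 2.24×10¹² m

For an isothermal black-emitting sphere, (1−a)S·πr² = σ·4πr²·T⁴ ⇒ S = 4σT⁴/(1−a).
S = 4·5.67×10⁻⁸·(204)⁴/1.00 = 392.8 W/m².
Flux falls as S = L/(4πd²), so d = √(L/(4πS)) = √(2.48×10²⁸/(4π·392.8)).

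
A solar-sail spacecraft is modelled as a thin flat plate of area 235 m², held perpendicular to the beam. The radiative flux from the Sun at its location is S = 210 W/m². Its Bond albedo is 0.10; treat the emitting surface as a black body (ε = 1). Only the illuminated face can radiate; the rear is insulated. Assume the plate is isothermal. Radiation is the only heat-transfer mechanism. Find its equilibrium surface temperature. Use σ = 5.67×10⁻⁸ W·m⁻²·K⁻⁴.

T ≈ 240 K

At equilibrium, absorbed power = emitted power.
Absorbing cross-section = A = 235.0 m²; emitting surface = A = 235.0 m² (ratio 1).
(1−a)S·A_cross = εσ·A_surf·T⁴  ⇒  T⁴ = (1−a)S/(1σ).
T⁴ = 0.900·210/(1·5.67×10⁻⁸) = 3.333×10⁹ K⁴.
T = (3.333×10⁹)^(1/4).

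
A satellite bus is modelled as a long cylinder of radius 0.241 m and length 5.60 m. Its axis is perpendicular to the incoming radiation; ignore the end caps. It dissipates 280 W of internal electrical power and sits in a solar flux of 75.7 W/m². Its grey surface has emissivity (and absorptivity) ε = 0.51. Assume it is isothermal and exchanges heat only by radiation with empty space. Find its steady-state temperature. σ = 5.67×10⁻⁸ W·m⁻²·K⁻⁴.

At steady state, absorbed solar power + internal power = radiated power.
Absorbed: α·S·A_cross = 0.51·75.7·2.699 = 104.2 W (cross-section 2rL).
Total input = 104.2 + 280 = 384.2 W.
Radiated: εσ·A_surf·T⁴ with A_surf = 2πrL = 8.480 m².
T⁴ = 384.2/(0.51·5.67×10⁻⁸·8.480) = 1.567×10⁹ K⁴.

T ≈ 199 K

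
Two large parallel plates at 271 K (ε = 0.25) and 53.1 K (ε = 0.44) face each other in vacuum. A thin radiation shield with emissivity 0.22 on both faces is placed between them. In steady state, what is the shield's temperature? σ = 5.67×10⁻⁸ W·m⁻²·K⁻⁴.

In steady state the net flux on the hot side equals that on the cold side.
σ(T₁⁴−T_s⁴)/D₁ = σ(T_s⁴−T₂⁴)/D₂, with D₁ = 1/ε₁+1/ε_s−1 = 7.545, D₂ = 1/ε_s+1/ε₂−1 = 5.818.
Solve for T_s⁴: T_s⁴ = (D₂·T₁⁴ + D₁·T₂⁴)/(D₁+D₂) = 2.353×10⁹ K⁴.

T_s ≈ 220 K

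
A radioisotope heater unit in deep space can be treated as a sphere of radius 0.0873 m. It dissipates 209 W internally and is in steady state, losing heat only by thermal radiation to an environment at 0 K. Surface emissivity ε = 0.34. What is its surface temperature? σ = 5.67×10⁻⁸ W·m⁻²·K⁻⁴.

Steady state: internal power = radiated power, P = εσA T⁴.
Radiating area A = 4πr² = 0.09577 m².
T⁴ = P/(εσA) = 209/(0.34·5.67×10⁻⁸·0.09577) = 1.132×10¹¹ K⁴.
T = (1.132×10¹¹)^(1/4).

T ≈ 580 K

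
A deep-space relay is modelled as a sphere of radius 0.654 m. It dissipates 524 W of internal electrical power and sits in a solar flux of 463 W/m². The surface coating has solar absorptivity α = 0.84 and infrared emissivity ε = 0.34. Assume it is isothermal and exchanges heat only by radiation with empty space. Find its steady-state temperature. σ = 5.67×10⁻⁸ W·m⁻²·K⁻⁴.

T ≈ 317 K

At steady state, absorbed solar power + internal power = radiated power.
Absorbed: α·S·A_cross = 0.84·463·1.344 = 522.6 W (cross-section πr²).
Total input = 522.6 + 524 = 1047 W.
Radiated: εσ·A_surf·T⁴ with A_surf = 4πr² = 5.375 m².
T⁴ = 1047/(0.34·5.67×10⁻⁸·5.375) = 1.010×10¹⁰ K⁴.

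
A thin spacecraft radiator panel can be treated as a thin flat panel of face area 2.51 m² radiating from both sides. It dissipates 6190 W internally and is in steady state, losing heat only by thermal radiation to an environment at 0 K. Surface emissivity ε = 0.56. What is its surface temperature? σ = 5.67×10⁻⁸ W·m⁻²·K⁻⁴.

Steady state: internal power = radiated power, P = εσA T⁴.
Radiating area A = 2·2.51 = 5.020 m².
T⁴ = P/(εσA) = 6190/(0.56·5.67×10⁻⁸·5.020) = 3.883×10¹⁰ K⁴.
T = (3.883×10¹⁰)^(1/4).

T ≈ 444 K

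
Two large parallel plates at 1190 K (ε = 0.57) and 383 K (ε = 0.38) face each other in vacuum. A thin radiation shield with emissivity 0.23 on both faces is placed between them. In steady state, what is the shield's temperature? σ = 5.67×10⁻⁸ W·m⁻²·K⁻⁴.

In steady state the net flux on the hot side equals that on the cold side.
σ(T₁⁴−T_s⁴)/D₁ = σ(T_s⁴−T₂⁴)/D₂, with D₁ = 1/ε₁+1/ε_s−1 = 5.102, D₂ = 1/ε_s+1/ε₂−1 = 5.979.
Solve for T_s⁴: T_s⁴ = (D₂·T₁⁴ + D₁·T₂⁴)/(D₁+D₂) = 1.092×10¹² K⁴.

T_s ≈ 1020 K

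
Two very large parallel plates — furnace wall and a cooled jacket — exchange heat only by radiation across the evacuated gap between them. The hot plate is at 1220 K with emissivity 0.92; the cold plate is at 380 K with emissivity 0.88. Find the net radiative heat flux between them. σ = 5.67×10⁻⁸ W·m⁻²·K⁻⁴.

For two infinite grey parallel plates, q = σ(T₁⁴ − T₂⁴)/(1/ε₁ + 1/ε₂ − 1).
T₁⁴ − T₂⁴ = 2.215×10¹² − 2.085×10¹⁰ = 2.194×10¹² K⁴.
1/ε₁ + 1/ε₂ − 1 = 1.087 + 1.136 − 1 = 1.223.
q = 5.67×10⁻⁸ × 2.194×10¹² / 1.223.

q ≈ 1.02×10⁵ W/m²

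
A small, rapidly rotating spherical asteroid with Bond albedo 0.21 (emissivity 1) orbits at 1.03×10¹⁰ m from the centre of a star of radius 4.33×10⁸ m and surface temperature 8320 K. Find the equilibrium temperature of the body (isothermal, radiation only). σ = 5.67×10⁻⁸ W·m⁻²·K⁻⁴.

The star's surface emits σT_*⁴; at distance d the flux is S = σT_*⁴(R_*/d)².
S = 5.67×10⁻⁸·(8320)⁴·(4.33×10⁸/1.03×10¹⁰)² = 4.802×10⁵ W/m².
For an isothermal sphere T⁴ = (1−a)S/(4σ) = 1.672×10¹² K⁴.

T ≈ 1140 K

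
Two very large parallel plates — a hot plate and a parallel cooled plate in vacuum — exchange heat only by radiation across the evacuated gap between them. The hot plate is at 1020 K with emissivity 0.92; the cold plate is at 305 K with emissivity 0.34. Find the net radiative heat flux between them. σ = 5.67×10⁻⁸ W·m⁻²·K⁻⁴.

q ≈ 20100 W/m²

For two infinite grey parallel plates, q = σ(T₁⁴ − T₂⁴)/(1/ε₁ + 1/ε₂ − 1).
T₁⁴ − T₂⁴ = 1.082×10¹² − 8.654×10⁹ = 1.074×10¹² K⁴.
1/ε₁ + 1/ε₂ − 1 = 1.087 + 2.941 − 1 = 3.028.
q = 5.67×10⁻⁸ × 1.074×10¹² / 3.028.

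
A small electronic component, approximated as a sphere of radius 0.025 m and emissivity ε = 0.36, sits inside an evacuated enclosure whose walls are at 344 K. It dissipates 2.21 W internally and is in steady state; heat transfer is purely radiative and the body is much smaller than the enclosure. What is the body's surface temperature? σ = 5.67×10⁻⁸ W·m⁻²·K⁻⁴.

T ≈ 408 K

For a small grey body in a large enclosure, net radiated power = εσA(T⁴ − T_w⁴).
Steady state: P = εσA(T⁴ − T_w⁴) with A = 4πr² = 0.007854 m².
T⁴ = P/(εσA) + T_w⁴ = 2.21/(0.36·5.67×10⁻⁸·0.007854) + (344)⁴
    = 1.379×10¹⁰ + 1.400×10¹⁰ = 2.779×10¹⁰ K⁴.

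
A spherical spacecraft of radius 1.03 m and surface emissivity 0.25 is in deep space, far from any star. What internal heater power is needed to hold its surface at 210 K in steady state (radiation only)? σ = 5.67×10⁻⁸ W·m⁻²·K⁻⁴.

P = εσ·4πr²·T⁴.
4πr² = 13.33 m²; T⁴ = 1.945×10⁹ K⁴.
P = 0.25·5.67×10⁻⁸·13.33·1.945×10⁹.

P ≈ 368 W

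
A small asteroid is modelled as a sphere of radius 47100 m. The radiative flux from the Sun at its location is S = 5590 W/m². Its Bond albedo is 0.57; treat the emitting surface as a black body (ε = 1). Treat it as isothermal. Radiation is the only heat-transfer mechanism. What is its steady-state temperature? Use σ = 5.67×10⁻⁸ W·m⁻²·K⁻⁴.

At equilibrium, absorbed power = emitted power.
Absorbing cross-section = πr² = 6.969×10⁹ m²; emitting surface = 4πr² = 2.788×10¹⁰ m² (ratio 4).
(1−a)S·A_cross = εσ·A_surf·T⁴  ⇒  T⁴ = (1−a)S/(4σ).
T⁴ = 0.430·5590/(4·5.67×10⁻⁸) = 1.060×10¹⁰ K⁴.
T = (1.060×10¹⁰)^(1/4).

T ≈ 321 K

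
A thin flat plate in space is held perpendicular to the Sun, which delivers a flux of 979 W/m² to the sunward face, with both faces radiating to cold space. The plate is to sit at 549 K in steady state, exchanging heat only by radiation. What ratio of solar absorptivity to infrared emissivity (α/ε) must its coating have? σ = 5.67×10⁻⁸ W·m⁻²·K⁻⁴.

α/ε ≈ 10.5

Balance: αS·A = εσ·2A·T⁴ ⇒ α/ε = 2σT⁴/S.
α/ε = 2·5.67×10⁻⁸·(549)⁴/979 = 2·5.67×10⁻⁸·9.084×10¹⁰/979.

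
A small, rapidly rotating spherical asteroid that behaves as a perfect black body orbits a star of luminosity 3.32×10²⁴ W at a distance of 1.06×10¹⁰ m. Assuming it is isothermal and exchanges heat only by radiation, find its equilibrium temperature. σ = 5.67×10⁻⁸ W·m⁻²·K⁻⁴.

First find the stellar flux at distance d: S = L/(4πd²) = 3.32×10²⁴/(4π·(1.06×10¹⁰)²) = 2351 W/m².
For an isothermal sphere, absorbed (1−a)S·πr² = emitted σ·4πr²·T⁴, so T⁴ = (1−a)S/(4σ).
T⁴ = 1.00·2351/(4·5.67×10⁻⁸) = 1.037×10¹⁰ K⁴.

T ≈ 319 K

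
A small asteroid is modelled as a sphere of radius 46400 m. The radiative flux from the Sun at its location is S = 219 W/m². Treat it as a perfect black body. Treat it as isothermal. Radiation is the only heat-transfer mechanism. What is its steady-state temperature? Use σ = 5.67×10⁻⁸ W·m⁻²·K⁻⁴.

At equilibrium, absorbed power = emitted power.
Absorbing cross-section = πr² = 6.764×10⁹ m²; emitting surface = 4πr² = 2.705×10¹⁰ m² (ratio 4).
S·A_cross = εσ·A_surf·T⁴  ⇒  T⁴ = S/(4σ).
T⁴ = 1.00·219/(4·5.67×10⁻⁸) = 9.656×10⁸ K⁴.
T = (9.656×10⁸)^(1/4).

T ≈ 176 K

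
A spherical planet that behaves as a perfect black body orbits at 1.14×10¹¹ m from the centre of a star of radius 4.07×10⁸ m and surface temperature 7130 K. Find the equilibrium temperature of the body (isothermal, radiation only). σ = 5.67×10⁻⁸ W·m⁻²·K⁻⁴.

T ≈ 301 K

The star's surface emits σT_*⁴; at distance d the flux is S = σT_*⁴(R_*/d)².
S = 5.67×10⁻⁸·(7130)⁴·(4.07×10⁸/1.14×10¹¹)² = 1868 W/m².
For an isothermal sphere T⁴ = (1−a)S/(4σ) = 8.235×10⁹ K⁴.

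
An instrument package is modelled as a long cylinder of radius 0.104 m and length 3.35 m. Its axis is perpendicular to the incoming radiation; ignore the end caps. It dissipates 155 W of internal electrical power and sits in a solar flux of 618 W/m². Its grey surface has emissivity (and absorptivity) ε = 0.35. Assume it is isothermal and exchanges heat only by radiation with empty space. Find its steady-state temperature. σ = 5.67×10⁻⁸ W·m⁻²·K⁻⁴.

At steady state, absorbed solar power + internal power = radiated power.
Absorbed: α·S·A_cross = 0.35·618·0.6968 = 150.7 W (cross-section 2rL).
Total input = 150.7 + 155 = 305.7 W.
Radiated: εσ·A_surf·T⁴ with A_surf = 2πrL = 2.189 m².
T⁴ = 305.7/(0.35·5.67×10⁻⁸·2.189) = 7.037×10⁹ K⁴.

T ≈ 290 K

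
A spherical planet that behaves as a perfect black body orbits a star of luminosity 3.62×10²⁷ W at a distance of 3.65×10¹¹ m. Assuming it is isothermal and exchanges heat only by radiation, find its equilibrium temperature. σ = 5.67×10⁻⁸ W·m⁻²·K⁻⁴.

First find the stellar flux at distance d: S = L/(4πd²) = 3.62×10²⁷/(4π·(3.65×10¹¹)²) = 2162 W/m².
For an isothermal sphere, absorbed (1−a)S·πr² = emitted σ·4πr²·T⁴, so T⁴ = (1−a)S/(4σ).
T⁴ = 1.00·2162/(4·5.67×10⁻⁸) = 9.534×10⁹ K⁴.

T ≈ 312 K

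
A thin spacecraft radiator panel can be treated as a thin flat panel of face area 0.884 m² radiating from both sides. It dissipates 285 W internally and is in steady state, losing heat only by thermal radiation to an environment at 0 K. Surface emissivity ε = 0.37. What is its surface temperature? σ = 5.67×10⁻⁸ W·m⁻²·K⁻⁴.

T ≈ 296 K

Steady state: internal power = radiated power, P = εσA T⁴.
Radiating area A = 2·0.884 = 1.768 m².
T⁴ = P/(εσA) = 285/(0.37·5.67×10⁻⁸·1.768) = 7.684×10⁹ K⁴.
T = (7.684×10⁹)^(1/4).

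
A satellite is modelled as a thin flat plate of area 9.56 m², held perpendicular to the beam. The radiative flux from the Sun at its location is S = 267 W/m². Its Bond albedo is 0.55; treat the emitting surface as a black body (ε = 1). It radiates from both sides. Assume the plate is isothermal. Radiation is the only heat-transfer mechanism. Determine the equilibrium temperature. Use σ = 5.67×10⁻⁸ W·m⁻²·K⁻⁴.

T ≈ 180 K

At equilibrium, absorbed power = emitted power.
Absorbing cross-section = A = 9.560 m²; emitting surface = 2A = 19.12 m² (ratio 2).
(1−a)S·A_cross = εσ·A_surf·T⁴  ⇒  T⁴ = (1−a)S/(2σ).
T⁴ = 0.450·267/(2·5.67×10⁻⁸) = 1.060×10⁹ K⁴.
T = (1.060×10⁹)^(1/4).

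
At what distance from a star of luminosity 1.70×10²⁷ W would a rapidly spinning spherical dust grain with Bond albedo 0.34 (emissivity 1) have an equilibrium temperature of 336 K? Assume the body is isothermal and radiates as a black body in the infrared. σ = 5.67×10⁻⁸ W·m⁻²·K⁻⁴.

For an isothermal black-emitting sphere, (1−a)S·πr² = σ·4πr²·T⁴ ⇒ S = 4σT⁴/(1−a).
S = 4·5.67×10⁻⁸·(336)⁴/0.660 = 4380 W/m².
Flux falls as S = L/(4πd²), so d = √(L/(4πS)) = √(1.70×10²⁷/(4π·4380)).

d ≈ 1.76×10¹¹ m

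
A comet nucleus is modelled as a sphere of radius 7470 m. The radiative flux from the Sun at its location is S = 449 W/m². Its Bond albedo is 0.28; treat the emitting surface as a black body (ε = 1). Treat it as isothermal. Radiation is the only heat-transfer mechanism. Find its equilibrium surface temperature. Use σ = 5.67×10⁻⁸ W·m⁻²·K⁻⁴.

T ≈ 194 K

At equilibrium, absorbed power = emitted power.
Absorbing cross-section = πr² = 1.753×10⁸ m²; emitting surface = 4πr² = 7.012×10⁸ m² (ratio 4).
(1−a)S·A_cross = εσ·A_surf·T⁴  ⇒  T⁴ = (1−a)S/(4σ).
T⁴ = 0.720·449/(4·5.67×10⁻⁸) = 1.425×10⁹ K⁴.
T = (1.425×10⁹)^(1/4).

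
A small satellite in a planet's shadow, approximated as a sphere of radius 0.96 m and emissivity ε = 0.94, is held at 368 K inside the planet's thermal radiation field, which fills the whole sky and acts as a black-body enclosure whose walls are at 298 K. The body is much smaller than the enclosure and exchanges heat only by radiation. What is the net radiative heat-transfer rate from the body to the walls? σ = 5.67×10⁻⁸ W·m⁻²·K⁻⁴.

P_net ≈ 6450 W

For a small grey body in a large enclosure: P_net = εσA(T_body⁴ − T_wall⁴).
A = 4πr² = 11.58 m²; T_body⁴ − T_wall⁴ = 1.834×10¹⁰ − 7.886×10⁹ = 1.045×10¹⁰ K⁴.
|P_net| = 0.94·5.67×10⁻⁸·11.58·1.045×10¹⁰.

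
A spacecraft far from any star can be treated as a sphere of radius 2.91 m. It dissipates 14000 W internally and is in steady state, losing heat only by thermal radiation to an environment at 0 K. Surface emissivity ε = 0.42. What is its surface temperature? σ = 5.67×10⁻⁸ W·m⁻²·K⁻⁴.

Steady state: internal power = radiated power, P = εσA T⁴.
Radiating area A = 4πr² = 106.4 m².
T⁴ = P/(εσA) = 14000/(0.42·5.67×10⁻⁸·106.4) = 5.525×10⁹ K⁴.
T = (5.525×10⁹)^(1/4).

T ≈ 273 K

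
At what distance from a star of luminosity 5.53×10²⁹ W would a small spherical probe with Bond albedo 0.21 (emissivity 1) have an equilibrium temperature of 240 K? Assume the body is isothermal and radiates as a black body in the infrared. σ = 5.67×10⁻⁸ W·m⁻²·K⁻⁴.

For an isothermal black-emitting sphere, (1−a)S·πr² = σ·4πr²·T⁴ ⇒ S = 4σT⁴/(1−a).
S = 4·5.67×10⁻⁸·(240)⁴/0.790 = 952.5 W/m².
Flux falls as S = L/(4πd²), so d = √(L/(4πS)) = √(5.53×10²⁹/(4π·952.5)).

d ≈ 6.80×10¹² m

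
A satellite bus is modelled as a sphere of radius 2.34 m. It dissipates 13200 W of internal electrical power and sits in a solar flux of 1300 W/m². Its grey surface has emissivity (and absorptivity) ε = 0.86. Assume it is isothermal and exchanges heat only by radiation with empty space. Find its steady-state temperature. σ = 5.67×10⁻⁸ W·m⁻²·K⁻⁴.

At steady state, absorbed solar power + internal power = radiated power.
Absorbed: α·S·A_cross = 0.86·1300·17.20 = 19230 W (cross-section πr²).
Total input = 19230 + 13200 = 32430 W.
Radiated: εσ·A_surf·T⁴ with A_surf = 4πr² = 68.81 m².
T⁴ = 32430/(0.86·5.67×10⁻⁸·68.81) = 9.666×10⁹ K⁴.

T ≈ 314 K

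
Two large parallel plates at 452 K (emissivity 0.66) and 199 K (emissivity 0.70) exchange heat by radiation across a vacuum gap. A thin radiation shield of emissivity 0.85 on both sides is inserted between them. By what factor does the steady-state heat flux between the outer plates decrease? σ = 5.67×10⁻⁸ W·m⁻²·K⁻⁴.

factor ≈ 1.70

Without shield: q₀ = σΔ(T⁴)/(1/ε₁+1/ε₂−1) with denominator 1.944.
With shield the two gaps are in series; the resistances add: (1/ε₁+1/ε_s−1)+(1/ε_s+1/ε₂−1) = 1.692+1.605 = 3.297.
Heat-flux ratio q₀/q = 3.297/1.944.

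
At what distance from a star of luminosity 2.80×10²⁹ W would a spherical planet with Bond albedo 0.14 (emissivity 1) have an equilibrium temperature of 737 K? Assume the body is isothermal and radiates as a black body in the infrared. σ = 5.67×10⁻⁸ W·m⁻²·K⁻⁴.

d ≈ 5.35×10¹¹ m

For an isothermal black-emitting sphere, (1−a)S·πr² = σ·4πr²·T⁴ ⇒ S = 4σT⁴/(1−a).
S = 4·5.67×10⁻⁸·(737)⁴/0.860 = 77810 W/m².
Flux falls as S = L/(4πd²), so d = √(L/(4πS)) = √(2.80×10²⁹/(4π·77810)).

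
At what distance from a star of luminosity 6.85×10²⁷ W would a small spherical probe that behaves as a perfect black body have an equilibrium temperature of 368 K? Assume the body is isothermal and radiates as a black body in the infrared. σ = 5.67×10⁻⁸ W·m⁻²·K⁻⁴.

d ≈ 3.62×10¹¹ m

For an isothermal black-emitting sphere, (1−a)S·πr² = σ·4πr²·T⁴ ⇒ S = 4σT⁴/(1−a).
S = 4·5.67×10⁻⁸·(368)⁴/1.00 = 4159 W/m².
Flux falls as S = L/(4πd²), so d = √(L/(4πS)) = √(6.85×10²⁷/(4π·4159)).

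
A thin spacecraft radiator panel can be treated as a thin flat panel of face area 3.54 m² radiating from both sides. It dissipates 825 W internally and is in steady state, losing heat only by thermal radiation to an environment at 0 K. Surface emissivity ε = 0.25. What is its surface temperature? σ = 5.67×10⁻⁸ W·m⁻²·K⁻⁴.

T ≈ 301 K

Steady state: internal power = radiated power, P = εσA T⁴.
Radiating area A = 2·3.54 = 7.080 m².
T⁴ = P/(εσA) = 825/(0.25·5.67×10⁻⁸·7.080) = 8.220×10⁹ K⁴.
T = (8.220×10⁹)^(1/4).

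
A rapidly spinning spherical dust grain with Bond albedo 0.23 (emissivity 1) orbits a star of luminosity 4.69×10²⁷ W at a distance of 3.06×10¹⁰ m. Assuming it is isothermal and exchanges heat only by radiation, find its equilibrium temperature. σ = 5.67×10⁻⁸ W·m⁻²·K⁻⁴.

T ≈ 1080 K

First find the stellar flux at distance d: S = L/(4πd²) = 4.69×10²⁷/(4π·(3.06×10¹⁰)²) = 3.986×10⁵ W/m².
For an isothermal sphere, absorbed (1−a)S·πr² = emitted σ·4πr²·T⁴, so T⁴ = (1−a)S/(4σ).
T⁴ = 0.770·3.986×10⁵/(4·5.67×10⁻⁸) = 1.353×10¹² K⁴.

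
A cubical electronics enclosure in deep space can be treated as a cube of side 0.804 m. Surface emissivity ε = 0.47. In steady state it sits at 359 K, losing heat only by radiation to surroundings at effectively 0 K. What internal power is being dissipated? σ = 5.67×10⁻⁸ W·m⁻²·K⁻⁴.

Steady state: P = εσA T⁴.
A = 6L² = 3.878 m²; T⁴ = (359)⁴ = 1.661×10¹⁰ K⁴.
P = 0.47 × 5.67×10⁻⁸ × 3.878 × 1.661×10¹⁰.

P ≈ 1720 W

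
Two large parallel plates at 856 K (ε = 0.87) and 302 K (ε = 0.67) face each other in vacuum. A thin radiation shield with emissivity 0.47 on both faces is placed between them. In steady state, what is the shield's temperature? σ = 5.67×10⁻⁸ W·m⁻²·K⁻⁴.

In steady state the net flux on the hot side equals that on the cold side.
σ(T₁⁴−T_s⁴)/D₁ = σ(T_s⁴−T₂⁴)/D₂, with D₁ = 1/ε₁+1/ε_s−1 = 2.277, D₂ = 1/ε_s+1/ε₂−1 = 2.620.
Solve for T_s⁴: T_s⁴ = (D₂·T₁⁴ + D₁·T₂⁴)/(D₁+D₂) = 2.911×10¹¹ K⁴.

T_s ≈ 735 K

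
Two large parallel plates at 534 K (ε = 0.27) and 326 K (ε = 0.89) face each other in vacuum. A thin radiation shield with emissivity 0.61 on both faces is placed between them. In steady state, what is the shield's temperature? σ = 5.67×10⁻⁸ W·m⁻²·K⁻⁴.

T_s ≈ 421 K

In steady state the net flux on the hot side equals that on the cold side.
σ(T₁⁴−T_s⁴)/D₁ = σ(T_s⁴−T₂⁴)/D₂, with D₁ = 1/ε₁+1/ε_s−1 = 4.343, D₂ = 1/ε_s+1/ε₂−1 = 1.763.
Solve for T_s⁴: T_s⁴ = (D₂·T₁⁴ + D₁·T₂⁴)/(D₁+D₂) = 3.151×10¹⁰ K⁴.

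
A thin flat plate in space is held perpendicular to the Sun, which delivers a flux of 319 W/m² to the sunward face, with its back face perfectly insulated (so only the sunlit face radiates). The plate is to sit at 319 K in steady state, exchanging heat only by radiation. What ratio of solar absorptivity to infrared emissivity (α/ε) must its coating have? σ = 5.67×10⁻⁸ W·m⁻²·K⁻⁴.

α/ε ≈ 1.84

Balance: αS·A = εσ·1A·T⁴ ⇒ α/ε = σT⁴/S.
α/ε = 5.67×10⁻⁸·(319)⁴/319 = 5.67×10⁻⁸·1.036×10¹⁰/319.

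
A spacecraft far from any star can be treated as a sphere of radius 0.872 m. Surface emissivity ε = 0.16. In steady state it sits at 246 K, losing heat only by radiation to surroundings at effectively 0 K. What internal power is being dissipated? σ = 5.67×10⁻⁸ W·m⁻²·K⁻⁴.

P ≈ 317 W

Steady state: P = εσA T⁴.
A = 4πr² = 9.555 m²; T⁴ = (246)⁴ = 3.662×10⁹ K⁴.
P = 0.16 × 5.67×10⁻⁸ × 9.555 × 3.662×10⁹.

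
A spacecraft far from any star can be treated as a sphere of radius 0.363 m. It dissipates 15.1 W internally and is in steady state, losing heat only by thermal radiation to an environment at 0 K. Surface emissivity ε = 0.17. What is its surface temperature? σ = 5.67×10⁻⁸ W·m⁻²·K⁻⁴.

T ≈ 175 K

Steady state: internal power = radiated power, P = εσA T⁴.
Radiating area A = 4πr² = 1.656 m².
T⁴ = P/(εσA) = 15.1/(0.17·5.67×10⁻⁸·1.656) = 9.461×10⁸ K⁴.
T = (9.461×10⁸)^(1/4).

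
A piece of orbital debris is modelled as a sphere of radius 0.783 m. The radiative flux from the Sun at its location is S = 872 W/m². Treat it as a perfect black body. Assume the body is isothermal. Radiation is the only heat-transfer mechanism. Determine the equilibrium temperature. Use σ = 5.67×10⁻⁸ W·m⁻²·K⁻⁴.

At equilibrium, absorbed power = emitted power.
Absorbing cross-section = πr² = 1.926 m²; emitting surface = 4πr² = 7.704 m² (ratio 4).
S·A_cross = εσ·A_surf·T⁴  ⇒  T⁴ = S/(4σ).
T⁴ = 1.00·872/(4·5.67×10⁻⁸) = 3.845×10⁹ K⁴.
T = (3.845×10⁹)^(1/4).

T ≈ 249 K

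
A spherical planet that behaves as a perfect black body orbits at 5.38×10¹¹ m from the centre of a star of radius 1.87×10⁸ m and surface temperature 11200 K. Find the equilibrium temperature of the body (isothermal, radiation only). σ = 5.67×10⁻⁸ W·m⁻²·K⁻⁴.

The star's surface emits σT_*⁴; at distance d the flux is S = σT_*⁴(R_*/d)².
S = 5.67×10⁻⁸·(11200)⁴·(1.87×10⁸/5.38×10¹¹)² = 107.8 W/m².
For an isothermal sphere T⁴ = (1−a)S/(4σ) = 4.753×10⁸ K⁴.

T ≈ 148 K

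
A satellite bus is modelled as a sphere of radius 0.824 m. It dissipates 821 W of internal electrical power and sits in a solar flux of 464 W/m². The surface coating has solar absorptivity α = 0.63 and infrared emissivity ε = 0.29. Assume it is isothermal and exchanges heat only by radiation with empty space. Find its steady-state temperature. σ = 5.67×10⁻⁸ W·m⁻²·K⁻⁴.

T ≈ 319 K

At steady state, absorbed solar power + internal power = radiated power.
Absorbed: α·S·A_cross = 0.63·464·2.133 = 623.5 W (cross-section πr²).
Total input = 623.5 + 821 = 1445 W.
Radiated: εσ·A_surf·T⁴ with A_surf = 4πr² = 8.532 m².
T⁴ = 1445/(0.29·5.67×10⁻⁸·8.532) = 1.030×10¹⁰ K⁴.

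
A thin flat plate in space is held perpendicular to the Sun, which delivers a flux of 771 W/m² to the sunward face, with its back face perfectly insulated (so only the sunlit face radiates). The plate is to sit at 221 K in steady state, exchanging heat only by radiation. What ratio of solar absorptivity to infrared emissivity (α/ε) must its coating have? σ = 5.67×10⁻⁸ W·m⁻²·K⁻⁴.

α/ε ≈ 0.175

Balance: αS·A = εσ·1A·T⁴ ⇒ α/ε = σT⁴/S.
α/ε = 5.67×10⁻⁸·(221)⁴/771 = 5.67×10⁻⁸·2.385×10⁹/771.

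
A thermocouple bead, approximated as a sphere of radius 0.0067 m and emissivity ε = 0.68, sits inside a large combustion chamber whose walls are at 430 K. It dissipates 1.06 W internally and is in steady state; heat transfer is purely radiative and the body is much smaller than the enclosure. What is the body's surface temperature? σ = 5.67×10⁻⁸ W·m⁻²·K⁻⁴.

T ≈ 537 K

For a small grey body in a large enclosure, net radiated power = εσA(T⁴ − T_w⁴).
Steady state: P = εσA(T⁴ − T_w⁴) with A = 4πr² = 5.641×10⁻⁴ m².
T⁴ = P/(εσA) + T_w⁴ = 1.06/(0.68·5.67×10⁻⁸·5.641×10⁻⁴) + (430)⁴
    = 4.874×10¹⁰ + 3.419×10¹⁰ = 8.292×10¹⁰ K⁴.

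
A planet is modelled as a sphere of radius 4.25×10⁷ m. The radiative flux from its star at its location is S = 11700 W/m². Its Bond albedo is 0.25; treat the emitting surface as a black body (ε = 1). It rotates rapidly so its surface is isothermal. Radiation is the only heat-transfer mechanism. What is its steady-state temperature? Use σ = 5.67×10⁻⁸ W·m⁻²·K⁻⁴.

At equilibrium, absorbed power = emitted power.
Absorbing cross-section = πr² = 5.675×10¹⁵ m²; emitting surface = 4πr² = 2.270×10¹⁶ m² (ratio 4).
(1−a)S·A_cross = εσ·A_surf·T⁴  ⇒  T⁴ = (1−a)S/(4σ).
T⁴ = 0.750·11700/(4·5.67×10⁻⁸) = 3.869×10¹⁰ K⁴.
T = (3.869×10¹⁰)^(1/4).

T ≈ 444 K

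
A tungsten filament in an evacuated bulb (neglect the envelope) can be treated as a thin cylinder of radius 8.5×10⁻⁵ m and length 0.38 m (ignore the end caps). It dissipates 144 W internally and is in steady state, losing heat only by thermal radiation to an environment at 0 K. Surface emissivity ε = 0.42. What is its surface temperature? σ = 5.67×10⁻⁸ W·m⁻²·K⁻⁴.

T ≈ 2340 K

Steady state: internal power = radiated power, P = εσA T⁴.
Radiating area A = 2πrL = 2.029×10⁻⁴ m².
T⁴ = P/(εσA) = 144/(0.42·5.67×10⁻⁸·2.029×10⁻⁴) = 2.980×10¹³ K⁴.
T = (2.980×10¹³)^(1/4).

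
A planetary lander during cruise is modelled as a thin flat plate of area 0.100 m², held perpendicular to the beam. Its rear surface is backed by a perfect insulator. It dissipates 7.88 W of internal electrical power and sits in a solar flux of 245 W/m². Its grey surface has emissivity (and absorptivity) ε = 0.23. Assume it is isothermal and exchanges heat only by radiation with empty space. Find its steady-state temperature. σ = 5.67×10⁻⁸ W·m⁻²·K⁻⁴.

T ≈ 319 K

At steady state, absorbed solar power + internal power = radiated power.
Absorbed: α·S·A_cross = 0.23·245·0.1000 = 5.635 W (cross-section A).
Total input = 5.635 + 7.88 = 13.52 W.
Radiated: εσ·A_surf·T⁴ with A_surf = A = 0.1000 m².
T⁴ = 13.52/(0.23·5.67×10⁻⁸·0.1000) = 1.036×10¹⁰ K⁴.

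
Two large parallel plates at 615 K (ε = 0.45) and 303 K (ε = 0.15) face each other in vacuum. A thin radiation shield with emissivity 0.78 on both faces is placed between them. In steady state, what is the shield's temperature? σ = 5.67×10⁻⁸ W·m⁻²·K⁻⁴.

T_s ≈ 572 K

In steady state the net flux on the hot side equals that on the cold side.
σ(T₁⁴−T_s⁴)/D₁ = σ(T_s⁴−T₂⁴)/D₂, with D₁ = 1/ε₁+1/ε_s−1 = 2.504, D₂ = 1/ε_s+1/ε₂−1 = 6.949.
Solve for T_s⁴: T_s⁴ = (D₂·T₁⁴ + D₁·T₂⁴)/(D₁+D₂) = 1.074×10¹¹ K⁴.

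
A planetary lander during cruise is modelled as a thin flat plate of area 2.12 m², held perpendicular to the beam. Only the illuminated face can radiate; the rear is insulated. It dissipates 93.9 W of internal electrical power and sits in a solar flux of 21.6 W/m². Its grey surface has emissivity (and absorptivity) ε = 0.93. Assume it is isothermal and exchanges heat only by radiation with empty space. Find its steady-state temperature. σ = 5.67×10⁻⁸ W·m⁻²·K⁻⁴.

At steady state, absorbed solar power + internal power = radiated power.
Absorbed: α·S·A_cross = 0.93·21.6·2.120 = 42.59 W (cross-section A).
Total input = 42.59 + 93.9 = 136.5 W.
Radiated: εσ·A_surf·T⁴ with A_surf = A = 2.120 m².
T⁴ = 136.5/(0.93·5.67×10⁻⁸·2.120) = 1.221×10⁹ K⁴.

T ≈ 187 K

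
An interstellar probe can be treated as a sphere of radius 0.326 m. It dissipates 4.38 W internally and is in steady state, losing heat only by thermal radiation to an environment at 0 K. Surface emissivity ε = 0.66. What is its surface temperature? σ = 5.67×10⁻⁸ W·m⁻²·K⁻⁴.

Steady state: internal power = radiated power, P = εσA T⁴.
Radiating area A = 4πr² = 1.336 m².
T⁴ = P/(εσA) = 4.38/(0.66·5.67×10⁻⁸·1.336) = 8.764×10⁷ K⁴.
T = (8.764×10⁷)^(1/4).

T ≈ 96.8 K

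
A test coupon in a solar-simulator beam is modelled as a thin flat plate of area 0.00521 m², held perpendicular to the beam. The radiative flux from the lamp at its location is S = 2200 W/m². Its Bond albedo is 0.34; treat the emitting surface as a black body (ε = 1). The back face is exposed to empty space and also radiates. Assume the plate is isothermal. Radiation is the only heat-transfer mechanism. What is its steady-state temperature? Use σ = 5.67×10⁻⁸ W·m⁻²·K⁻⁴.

T ≈ 336 K

At equilibrium, absorbed power = emitted power.
Absorbing cross-section = A = 0.005210 m²; emitting surface = 2A = 0.01042 m² (ratio 2).
(1−a)S·A_cross = εσ·A_surf·T⁴  ⇒  T⁴ = (1−a)S/(2σ).
T⁴ = 0.660·2200/(2·5.67×10⁻⁸) = 1.280×10¹⁰ K⁴.
T = (1.280×10¹⁰)^(1/4).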